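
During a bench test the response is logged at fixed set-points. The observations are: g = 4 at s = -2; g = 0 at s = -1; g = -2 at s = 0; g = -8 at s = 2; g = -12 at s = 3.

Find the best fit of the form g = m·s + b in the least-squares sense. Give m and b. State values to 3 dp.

Forming XᵀX = [[18, 2]; [2, 5]] and Xᵀg = [-60, -18]ᵀ gives XᵀX·[m, b]ᵀ = Xᵀg.
Eliminating b: 5·(row 1) − 2·(row 2) gives 86·m = 5·(-60) − 2·(-18) = -264, so m = -132/43.
Then b = ((-18) − 2·(-132/43))/5 = -102/43.

m = -3.070, b = -2.372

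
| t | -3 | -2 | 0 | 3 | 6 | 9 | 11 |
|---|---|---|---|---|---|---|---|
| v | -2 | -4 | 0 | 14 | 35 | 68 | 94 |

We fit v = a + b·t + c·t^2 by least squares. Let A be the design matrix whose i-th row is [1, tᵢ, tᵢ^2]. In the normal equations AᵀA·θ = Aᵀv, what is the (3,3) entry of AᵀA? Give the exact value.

22676

Row 3 ↔ basis t^2, column 3 ↔ basis t^2, so (AᵀA)_{3,3} = Σᵢ (t^2)·(t^2) = (9)·(9) + (4)·(4) + (0)·(0) + (9)·(9) + (36)·(36) + (81)·(81) + (121)·(121) = 22676.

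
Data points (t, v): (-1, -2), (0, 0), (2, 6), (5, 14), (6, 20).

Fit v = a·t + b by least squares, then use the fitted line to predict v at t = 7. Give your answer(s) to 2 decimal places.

v̂ = 21.55

Forming XᵀX = [[66, 12]; [12, 5]] and Xᵀv = [204, 38]ᵀ gives XᵀX·[a, b]ᵀ = Xᵀv.
Eliminating b: 5·(row 1) − 12·(row 2) gives 186·a = 5·204 − 12·38 = 564, so a = 94/31.
Then b = (38 − 12·(94/31))/5 = 10/31.
At t = 7: v̂ = (94/31)·(7) + (10/31)·(1) = 668/31.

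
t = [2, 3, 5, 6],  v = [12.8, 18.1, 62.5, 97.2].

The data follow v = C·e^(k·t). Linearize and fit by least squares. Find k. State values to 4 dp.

k = 0.5294

Taking logs, ln v = k·t + ln C, so regress ln v on t.
Σt = 16.0000, Σ(t)² = 74.0000, Σln v = 14.1573, Σt·ln v = 61.9231.
Equations: 74.0000·k + 16.0000·ln C = 61.9231;  16.0000·k + 4·ln C = 14.1573.
Solving (det = 40.0000): k = 0.52939, ln C = 1.42176.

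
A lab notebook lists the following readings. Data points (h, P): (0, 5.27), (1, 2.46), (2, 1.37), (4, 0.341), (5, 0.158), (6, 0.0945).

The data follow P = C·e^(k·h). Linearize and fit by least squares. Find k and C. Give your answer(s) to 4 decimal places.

k = -0.6766, C = 5.1002

Linearized form: ln P = k·h + ln C. From the 6 transformed points,
Sums: Σh = 18.0000, Σ(h)² = 82.0000, Σln P = -2.4032, Σh·ln P = -26.1544.
Normal system: [[82.0000, 18.0000]; [18.0000, 6]]·[k, ln C]ᵀ = [-26.1544, -2.4032]ᵀ.
Slope k = (n·Σh·ln P − Σh·Σln P)/(n·Σ(h)² − (Σh)²) = (6·-26.1544 − 18.0000·-2.4032)/168.0000 = -0.67660; ln C = (Σln P − k·Σh)/n = 1.62928, so C = exp(1.62928) = 5.10019.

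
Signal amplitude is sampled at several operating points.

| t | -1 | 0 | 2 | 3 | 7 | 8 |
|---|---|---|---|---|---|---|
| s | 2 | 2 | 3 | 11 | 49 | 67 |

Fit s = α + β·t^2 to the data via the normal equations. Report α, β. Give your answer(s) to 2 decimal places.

Sums needed: Σ1 = 6, Σt^2 = 127, Σt^2·t^2 = 6595.
Moment sums: Σs = 134, Σt^2·s = 6802.
AᵀA·[α, β]ᵀ = Aᵀs becomes [[6, 127]; [127, 6595]]·[α, β]ᵀ = [134, 6802]ᵀ.
Determinant 6·6595 − 127² = 23441.
α = (134·6595 − 127·6802)/23441 = 19876/23441; β = (6·6802 − 127·134)/23441 = 23794/23441.

α = 0.85, β = 1.02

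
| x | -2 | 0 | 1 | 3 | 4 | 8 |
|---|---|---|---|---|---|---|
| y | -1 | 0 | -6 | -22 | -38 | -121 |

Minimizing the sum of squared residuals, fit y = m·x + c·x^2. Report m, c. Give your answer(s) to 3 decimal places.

AᵀA·[m, c]ᵀ = Aᵀy reads: 94·m + 596·c = -1190;  596·m + 4450·c = -8560.
(Σx·x = 94, Σx·x^2 = 596, Σx^2·x^2 = 4450, Σx·y = -1190, Σx^2·y = -8560.)
Determinant 94·4450 − 596² = 63084.
m = ((-1190)·4450 − 596·(-8560))/63084 = -16145/5257; c = (94·(-8560) − 596·(-1190))/63084 = -7950/5257.

m = -3.071, c = -1.512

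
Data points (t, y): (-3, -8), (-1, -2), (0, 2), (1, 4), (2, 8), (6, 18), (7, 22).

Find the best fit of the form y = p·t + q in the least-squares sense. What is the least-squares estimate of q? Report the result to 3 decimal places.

The normal equations are: 100·p + 12·q = 308;  12·p + 7·q = 44.
Δ = 100·7 − 12² = 556.
p = (308·7 − 12·44)/556 = 407/139; q = (100·44 − 12·308)/556 = 176/139.

q = 1.266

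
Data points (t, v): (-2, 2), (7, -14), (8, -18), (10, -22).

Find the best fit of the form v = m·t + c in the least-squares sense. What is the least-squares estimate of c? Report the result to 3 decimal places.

With design matrix A, AᵀA = [[217, 23]; [23, 4]] and Aᵀv = [-466, -52]ᵀ.
det = 217·4 − 23² = 339.
m = ((-466)·4 − 23·(-52))/339 = -668/339; c = (217·(-52) − 23·(-466))/339 = -566/339.

c = -1.670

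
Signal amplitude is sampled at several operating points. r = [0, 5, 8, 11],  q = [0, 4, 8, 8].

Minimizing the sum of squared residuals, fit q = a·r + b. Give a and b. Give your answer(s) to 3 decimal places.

a = 0.788, b = 0.273

From the data, Σr·r = 210, Σr = 24, Σ1 = 4.
For Aᵀq: Σr·q = 172, Σq = 20.
Normal equations: [[210, 24]; [24, 4]]·[a, b]ᵀ = [172, 20]ᵀ.
det = 210·4 − 24² = 264.
a = (172·4 − 24·20)/264 = 26/33; b = (210·20 − 24·172)/264 = 3/11.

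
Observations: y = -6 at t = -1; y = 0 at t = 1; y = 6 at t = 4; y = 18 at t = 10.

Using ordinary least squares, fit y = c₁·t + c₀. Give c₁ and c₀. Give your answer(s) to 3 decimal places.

c₁ = 2.130, c₀ = -2.957

The normal system AᵀA·[c₁, c₀]ᵀ = Aᵀy is [[118, 14]; [14, 4]]·[c₁, c₀]ᵀ = [210, 18]ᵀ.
det = 118·4 − 14² = 276.
c₁ = (210·4 − 14·18)/276 = 49/23; c₀ = (118·18 − 14·210)/276 = -68/23.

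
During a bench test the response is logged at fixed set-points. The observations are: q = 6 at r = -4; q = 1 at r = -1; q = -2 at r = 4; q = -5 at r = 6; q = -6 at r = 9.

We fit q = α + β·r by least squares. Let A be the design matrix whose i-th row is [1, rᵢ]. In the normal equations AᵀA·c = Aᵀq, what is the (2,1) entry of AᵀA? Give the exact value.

Row 2 ↔ basis r, column 1 ↔ basis 1, so (AᵀA)_{2,1} = Σᵢ r = (-4)·(1) + (-1)·(1) + (4)·(1) + (6)·(1) + (9)·(1) = 14.

14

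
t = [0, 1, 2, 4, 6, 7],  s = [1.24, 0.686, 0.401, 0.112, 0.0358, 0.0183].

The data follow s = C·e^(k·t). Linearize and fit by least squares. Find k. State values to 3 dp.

k = -0.601

Let Y = ln s. Fitting Y = k·t + ln C by least squares:
Σt = 20.0000, Σ(t)² = 106.0000, Σln s = -10.5955, Σt·ln s = -58.9463.
Equations: 106.0000·k + 20.0000·ln C = -58.9463;  20.0000·k + 6·ln C = -10.5955.
Slope k = (n·Σt·ln s − Σt·Σln s)/(n·Σ(t)² − (Σt)²) = (6·-58.9463 − 20.0000·-10.5955)/236.0000 = -0.60071; ln C = (Σln s − k·Σt)/n = 0.23646.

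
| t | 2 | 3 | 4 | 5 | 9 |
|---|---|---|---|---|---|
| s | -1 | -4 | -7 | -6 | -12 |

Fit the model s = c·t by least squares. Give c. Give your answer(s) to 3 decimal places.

c = -1.333

Compute the Gram sums: Σt·t = 135.
Right-hand side: Σt·s = -180.
Normal equations: [[135]]·[c]ᵀ = [-180]ᵀ.
c = (-180)/135 = -1.33333.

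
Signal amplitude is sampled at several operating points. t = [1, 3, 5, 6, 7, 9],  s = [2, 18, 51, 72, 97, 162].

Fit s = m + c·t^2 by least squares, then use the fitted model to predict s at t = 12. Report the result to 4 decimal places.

ŝ = 287.3733

Setting ∂/∂m … = 0 gives: 6·m + 201·c = 402;  201·m + 10965·c = 21906.
(Σ1 = 6, Σt^2 = 201, Σt^2·t^2 = 10965, Σs = 402, Σt^2·s = 21906.)
Eliminating c: 10965·(row 1) − 201·(row 2) gives 25389·m = 10965·402 − 201·21906 = 4824, so m = 536/2821.
Then c = (21906 − 201·(536/2821))/10965 = 5626/2821.
At t = 12: ŝ = (536/2821)·(1) + (5626/2821)·(144) = 62360/217.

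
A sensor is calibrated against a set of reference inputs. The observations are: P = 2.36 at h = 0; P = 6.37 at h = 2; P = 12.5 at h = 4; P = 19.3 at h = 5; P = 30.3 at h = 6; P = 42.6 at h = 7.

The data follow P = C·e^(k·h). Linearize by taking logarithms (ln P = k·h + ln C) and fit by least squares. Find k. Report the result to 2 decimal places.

k = 0.41

Linearized form: ln P = k·h + ln C. From the 6 transformed points,
XᵀX = [[130.0000, 24.0000]; [24.0000, 6]], rhs = [75.3365, 15.3591]ᵀ  (here Σh = 24.0000, Σ(h)² = 130.0000, Σln P = 15.3591, Σh·ln P = 75.3365).
Δ = 130.0000·6 − (24.0000)² = 204.0000; k = (75.3365·6 − 24.0000·15.3591)/204.0000 = 0.40883, ln C = (130.0000·15.3591 − 24.0000·75.3365)/204.0000 = 0.92454.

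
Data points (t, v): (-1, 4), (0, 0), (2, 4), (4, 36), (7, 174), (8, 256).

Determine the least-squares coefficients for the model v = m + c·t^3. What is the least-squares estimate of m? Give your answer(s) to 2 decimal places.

Setting ∂/∂m … = 0 gives: 6·m + 926·c = 474;  926·m + 383954·c = 193086.
(Σ1 = 6, Σt^3 = 926, Σt^3·t^3 = 383954, Σv = 474, Σt^3·v = 193086.)
Determinant 6·383954 − 926² = 1446248.
m = (474·383954 − 926·193086)/1446248 = 399570/180781; c = (6·193086 − 926·474)/1446248 = 89949/180781.

m = 2.21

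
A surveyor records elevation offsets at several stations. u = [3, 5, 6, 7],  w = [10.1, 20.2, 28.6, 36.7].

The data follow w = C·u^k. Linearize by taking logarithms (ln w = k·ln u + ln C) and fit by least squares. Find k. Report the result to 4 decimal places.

With ln wᵢ as the transformed response and ln uᵢ as the regressor:
Σln u = 6.4457, Σ(ln u)² = 10.7942, Σln w = 12.2744, Σln u·ln w = 20.3972.
Normal system: [[10.7942, 6.4457]; [6.4457, 4]]·[k, ln C]ᵀ = [20.3972, 12.2744]ᵀ.
Δ = 10.7942·4 − (6.4457)² = 1.6295; k = (20.3972·4 − 6.4457·12.2744)/1.6295 = 1.51671, ln C = (10.7942·12.2744 − 6.4457·20.3972)/1.6295 = 0.62453.

k = 1.5167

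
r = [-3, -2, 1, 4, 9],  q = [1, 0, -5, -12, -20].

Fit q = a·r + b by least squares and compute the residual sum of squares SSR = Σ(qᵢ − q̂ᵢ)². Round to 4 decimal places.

SSR = 1.6287

The normal system MᵀM·[a, b]ᵀ = Mᵀq is [[111, 9]; [9, 5]]·[a, b]ᵀ = [-236, -36]ᵀ.
Δ = 111·5 − 9² = 474.
a = ((-236)·5 − 9·(-36))/474 = -428/237; b = (111·(-36) − 9·(-236))/474 = -312/79.
Residuals: -37/79, 80/237, 179/237, -196/237, 16/79; SSR = 386/237.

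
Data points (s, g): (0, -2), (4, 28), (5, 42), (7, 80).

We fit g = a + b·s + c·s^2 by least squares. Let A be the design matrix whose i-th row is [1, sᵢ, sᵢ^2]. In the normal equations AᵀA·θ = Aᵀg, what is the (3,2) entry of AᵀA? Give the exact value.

532

Row 3 ↔ basis s^2, column 2 ↔ basis s, so (AᵀA)_{3,2} = Σᵢ (s^2)·(s) = (0)·(0) + (16)·(4) + (25)·(5) + (49)·(7) = 532.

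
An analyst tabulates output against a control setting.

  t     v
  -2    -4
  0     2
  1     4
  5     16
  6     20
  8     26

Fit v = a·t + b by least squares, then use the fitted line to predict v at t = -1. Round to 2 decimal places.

Entries of XᵀX: Σt·t = 130, Σt = 18, Σ1 = 6.
Right-hand side: Σt·v = 420, Σv = 64.
Normal equations: [[130, 18]; [18, 6]]·[a, b]ᵀ = [420, 64]ᵀ.
Eliminating b: 6·(row 1) − 18·(row 2) gives 456·a = 6·420 − 18·64 = 1368, so a = 3.
Then b = (64 − 18·3)/6 = 5/3.
At t = -1: v̂ = (3)·(-1) + (5/3)·(1) = -4/3.

v̂ = -1.33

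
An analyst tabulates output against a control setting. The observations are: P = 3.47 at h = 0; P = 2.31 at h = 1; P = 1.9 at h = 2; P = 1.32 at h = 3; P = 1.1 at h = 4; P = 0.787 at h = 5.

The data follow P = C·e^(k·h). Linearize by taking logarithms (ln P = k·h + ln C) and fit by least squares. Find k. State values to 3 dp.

With ln Pᵢ as the transformed response and hᵢ as the regressor:
Sums: Σh = 15.0000, Σ(h)² = 55.0000, Σln P = 2.8567, Σh·ln P = 2.1375.
Normal system: [[55.0000, 15.0000]; [15.0000, 6]]·[k, ln C]ᵀ = [2.1375, 2.8567]ᵀ.
Δ = 55.0000·6 − (15.0000)² = 105.0000; k = (2.1375·6 − 15.0000·2.8567)/105.0000 = -0.28596, ln C = (55.0000·2.8567 − 15.0000·2.1375)/105.0000 = 1.19100.

k = -0.286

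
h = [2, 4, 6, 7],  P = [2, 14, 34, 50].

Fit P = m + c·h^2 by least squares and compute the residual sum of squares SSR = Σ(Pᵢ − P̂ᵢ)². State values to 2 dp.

With design matrix A, AᵀA = [[4, 105]; [105, 3969]] and AᵀP = [100, 3906]ᵀ.
Determinant 4·3969 − 105² = 4851.
m = (100·3969 − 105·3906)/4851 = -30/11; c = (4·3906 − 105·100)/4851 = 244/231.
Residuals: 116/231, -40/231, -100/77, 32/33; SSR = 32/11.

SSR = 2.91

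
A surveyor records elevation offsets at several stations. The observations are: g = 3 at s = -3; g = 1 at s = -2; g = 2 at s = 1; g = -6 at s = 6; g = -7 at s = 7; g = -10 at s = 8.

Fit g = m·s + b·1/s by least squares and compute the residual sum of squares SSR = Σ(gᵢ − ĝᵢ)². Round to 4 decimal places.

AᵀA·[m, b]ᵀ = Aᵀg reads: 163·m + 6·b = -174;  6·m + (40217/28224)·b = -11/4.
(Σs·s = 163, Σs·1/s = 6, Σ1/s·1/s = 40217/28224, Σs·g = -174, Σ1/s·g = -11/4.)
Determinant 163·(40217/28224) − 6² = 5539307/28224.
m = ((-174)·(40217/28224) − 6·(-11/4))/(5539307/28224) = -6532062/5539307; b = (163·(-11/4) − 6·(-174))/(5539307/28224) = 16814448/5539307.
Residuals: 2626551/5539307, 882407/5539307, 796228/5539307, 3154122/5539307, 4547221/5539307, -5238380/5539307; SSR = 11983037/5539307.

SSR = 2.1633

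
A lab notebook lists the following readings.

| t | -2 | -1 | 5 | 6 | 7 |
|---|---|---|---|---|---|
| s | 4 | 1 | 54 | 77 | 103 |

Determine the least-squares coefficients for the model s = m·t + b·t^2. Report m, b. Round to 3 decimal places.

m = 1.498, b = 1.884

With design matrix M, MᵀM = [[115, 675]; [675, 4339]] and Mᵀs = [1444, 9186]ᵀ.
det = 115·4339 − 675² = 43360.
m = (1444·4339 − 675·9186)/43360 = 32483/21680; b = (115·9186 − 675·1444)/43360 = 8169/4336.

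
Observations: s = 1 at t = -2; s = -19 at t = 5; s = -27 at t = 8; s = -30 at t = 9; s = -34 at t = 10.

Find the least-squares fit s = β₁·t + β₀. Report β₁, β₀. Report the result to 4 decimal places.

With design matrix X, XᵀX = [[274, 30]; [30, 5]] and Xᵀs = [-923, -109]ᵀ.
det = 274·5 − 30² = 470.
β₁ = ((-923)·5 − 30·(-109))/470 = -269/94; β₀ = (274·(-109) − 30·(-923))/470 = -1088/235.

β₁ = -2.8617, β₀ = -4.6298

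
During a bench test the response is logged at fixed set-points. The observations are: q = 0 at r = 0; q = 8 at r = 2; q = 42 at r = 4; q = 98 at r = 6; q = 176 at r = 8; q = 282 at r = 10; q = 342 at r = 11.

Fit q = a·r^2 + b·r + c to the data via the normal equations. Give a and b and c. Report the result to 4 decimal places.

Sums needed: Σr^2·r^2 = 30305, Σr^2·r = 3131, Σr^2 = 341, Σr·r = 341, Σr = 41, Σ1 = 7.
Moment sums: Σr^2·q = 85078, Σr·q = 8762, Σq = 948.
XᵀX·[a, b, c]ᵀ = Xᵀq becomes [[30305, 3131, 341]; [3131, 341, 41]; [341, 41, 7]]·[a, b, c]ᵀ = [85078, 8762, 948]ᵀ.
Solving the 3×3 system (Gaussian elimination) gives a = 21643/7287, b = -11401/7287, c = -226/2429.

a = 2.9701, b = -1.5646, c = -0.0930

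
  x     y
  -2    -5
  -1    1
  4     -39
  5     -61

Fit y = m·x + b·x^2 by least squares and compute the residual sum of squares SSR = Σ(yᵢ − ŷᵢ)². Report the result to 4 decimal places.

SSR = 3.2564

Sums needed: Σx·x = 46, Σx·x^2 = 180, Σx^2·x^2 = 898.
And Σx·y = -452, Σx^2·y = -2168.
Δ = 46·898 − 180² = 8908.
m = ((-452)·898 − 180·(-2168))/8908 = -3914/2227; b = (46·(-2168) − 180·(-452))/8908 = -4592/2227.
Residuals: -35/131, 2905/2227, 2275/2227, -1477/2227; SSR = 7252/2227.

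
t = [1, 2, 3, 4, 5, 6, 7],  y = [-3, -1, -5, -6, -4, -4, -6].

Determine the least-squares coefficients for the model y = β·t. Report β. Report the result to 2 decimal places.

Compute the Gram sums: Σt·t = 140.
For Mᵀy: Σt·y = -130.
So MᵀM·[β]ᵀ = Mᵀy: [[140]]·[β]ᵀ = [-130]ᵀ.
Hence β = -130 / 140 ≈ -0.928571.

β = -0.93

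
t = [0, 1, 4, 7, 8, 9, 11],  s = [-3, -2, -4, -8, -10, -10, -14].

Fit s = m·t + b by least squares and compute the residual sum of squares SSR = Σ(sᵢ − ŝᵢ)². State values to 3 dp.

With design matrix M, MᵀM = [[332, 40]; [40, 7]] and Mᵀs = [-398, -51]ᵀ.
det = 332·7 − 40² = 724.
m = ((-398)·7 − 40·(-51))/724 = -373/362; b = (332·(-51) − 40·(-398))/724 = -253/181.
Residuals: -290/181, 155/362, 275/181, 221/362, -65/181, 243/362, -459/362; SSR = 1379/181.

SSR = 7.619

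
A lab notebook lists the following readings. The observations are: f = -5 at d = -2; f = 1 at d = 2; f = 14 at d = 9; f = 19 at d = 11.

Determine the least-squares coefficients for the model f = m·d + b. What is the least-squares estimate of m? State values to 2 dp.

m = 1.84

Forming MᵀM = [[210, 20]; [20, 4]] and Mᵀf = [347, 29]ᵀ gives MᵀM·[m, b]ᵀ = Mᵀf.
det = 210·4 − 20² = 440.
m = (347·4 − 20·29)/440 = 101/55; b = (210·29 − 20·347)/440 = -85/44.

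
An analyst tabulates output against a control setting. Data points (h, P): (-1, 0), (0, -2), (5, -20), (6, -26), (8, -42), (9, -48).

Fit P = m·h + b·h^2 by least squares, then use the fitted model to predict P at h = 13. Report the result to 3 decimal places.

P̂ = -90.738

The normal system AᵀA·[m, b]ᵀ = AᵀP is [[207, 1581]; [1581, 12579]]·[m, b]ᵀ = [-1024, -8012]ᵀ.
Eliminating b: 12579·(row 1) − 1581·(row 2) gives 104292·m = 12579·(-1024) − 1581·(-8012) = -213924, so m = -17827/8691.
Then b = ((-8012) − 1581·(-17827/8691))/12579 = -3295/8691.
At h = 13: P̂ = (-17827/8691)·(13) + (-3295/8691)·(169) = -788606/8691.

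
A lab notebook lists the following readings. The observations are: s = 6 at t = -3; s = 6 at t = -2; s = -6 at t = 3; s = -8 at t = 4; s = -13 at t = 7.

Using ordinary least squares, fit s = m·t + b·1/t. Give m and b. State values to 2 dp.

m = -1.74, b = -3.84

Normal-equation sums: Σt·t = 87, Σt·1/t = 5, Σ1/t·1/t = 3917/7056.
For Aᵀs: Σt·s = -171, Σ1/t·s = -76/7.
Normal equations: [[87, 5]; [5, 3917/7056]]·[m, b]ᵀ = [-171, -76/7]ᵀ.
Δ = 87·(3917/7056) − 5² = 54793/2352.
m = ((-171)·(3917/7056) − 5·(-76/7))/(54793/2352) = -95589/54793; b = (87·(-76/7) − 5·(-171))/(54793/2352) = -210672/54793.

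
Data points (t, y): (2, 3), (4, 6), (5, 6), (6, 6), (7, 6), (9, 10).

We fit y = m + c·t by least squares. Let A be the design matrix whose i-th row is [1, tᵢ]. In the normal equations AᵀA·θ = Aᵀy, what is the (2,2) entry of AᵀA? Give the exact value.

Row 2 ↔ basis t, column 2 ↔ basis t, so (AᵀA)_{2,2} = Σᵢ (t)·(t) = (2)·(2) + (4)·(4) + (5)·(5) + (6)·(6) + (7)·(7) + (9)·(9) = 211.

211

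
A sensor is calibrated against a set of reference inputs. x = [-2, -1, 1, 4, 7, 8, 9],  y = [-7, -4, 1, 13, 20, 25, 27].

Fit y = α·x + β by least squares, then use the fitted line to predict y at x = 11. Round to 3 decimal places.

Compute the Gram sums: Σx·x = 216, Σx = 26, Σ1 = 7.
For Aᵀy: Σx·y = 654, Σy = 75.
Normal equations: [[216, 26]; [26, 7]]·[α, β]ᵀ = [654, 75]ᵀ.
Determinant 216·7 − 26² = 836.
α = (654·7 − 26·75)/836 = 657/209; β = (216·75 − 26·654)/836 = -201/209.
At x = 11: ŷ = (657/209)·(11) + (-201/209)·(1) = 7026/209.

ŷ = 33.617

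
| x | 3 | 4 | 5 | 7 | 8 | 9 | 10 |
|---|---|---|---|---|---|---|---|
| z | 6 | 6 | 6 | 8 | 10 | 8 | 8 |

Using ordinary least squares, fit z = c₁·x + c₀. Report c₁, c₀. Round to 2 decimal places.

c₁ = 0.44, c₀ = 4.55

With design matrix A, AᵀA = [[344, 46]; [46, 7]] and Aᵀz = [360, 52]ᵀ.
Eliminating c₀: 7·(row 1) − 46·(row 2) gives 292·c₁ = 7·360 − 46·52 = 128, so c₁ = 32/73.
Then c₀ = (52 − 46·(32/73))/7 = 332/73.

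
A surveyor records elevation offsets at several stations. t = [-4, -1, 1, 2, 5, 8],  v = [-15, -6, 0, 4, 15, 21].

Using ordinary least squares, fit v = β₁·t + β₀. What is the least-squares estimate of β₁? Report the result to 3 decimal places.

β₁ = 3.106

Forming MᵀM = [[111, 11]; [11, 6]] and Mᵀv = [317, 19]ᵀ gives MᵀM·[β₁, β₀]ᵀ = Mᵀv.
Eliminating β₀: 6·(row 1) − 11·(row 2) gives 545·β₁ = 6·317 − 11·19 = 1693, so β₁ = 1693/545.
Then β₀ = (19 − 11·(1693/545))/6 = -1378/545.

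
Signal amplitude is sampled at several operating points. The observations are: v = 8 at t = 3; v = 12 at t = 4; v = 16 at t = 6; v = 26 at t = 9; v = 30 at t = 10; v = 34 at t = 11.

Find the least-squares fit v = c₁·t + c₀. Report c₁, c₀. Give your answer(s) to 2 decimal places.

Forming XᵀX = [[363, 43]; [43, 6]] and Xᵀv = [1076, 126]ᵀ gives XᵀX·[c₁, c₀]ᵀ = Xᵀv.
det = 363·6 − 43² = 329.
c₁ = (1076·6 − 43·126)/329 = 1038/329; c₀ = (363·126 − 43·1076)/329 = -530/329.

c₁ = 3.16, c₀ = -1.61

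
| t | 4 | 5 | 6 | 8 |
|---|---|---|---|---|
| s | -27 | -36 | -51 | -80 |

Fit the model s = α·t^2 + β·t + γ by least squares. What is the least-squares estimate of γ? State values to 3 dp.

γ = 0.300

Setting ∂/∂α … = 0 gives: 6273·α + 917·β + 141·γ = -8288;  917·α + 141·β + 23·γ = -1234;  141·α + 23·β + 4·γ = -194.
Solving the 3×3 system (Gaussian elimination) gives α = -37/44, β = -733/220, γ = 3/10.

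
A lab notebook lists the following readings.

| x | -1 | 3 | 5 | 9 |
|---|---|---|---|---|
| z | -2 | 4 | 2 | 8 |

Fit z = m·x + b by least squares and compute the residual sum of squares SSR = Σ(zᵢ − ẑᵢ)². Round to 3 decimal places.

SSR = 7.692

Forming MᵀM = [[116, 16]; [16, 4]] and Mᵀz = [96, 12]ᵀ gives MᵀM·[m, b]ᵀ = Mᵀz.
Determinant 116·4 − 16² = 208.
m = (96·4 − 16·12)/208 = 12/13; b = (116·12 − 16·96)/208 = -9/13.
Residuals: -5/13, 25/13, -25/13, 5/13; SSR = 100/13.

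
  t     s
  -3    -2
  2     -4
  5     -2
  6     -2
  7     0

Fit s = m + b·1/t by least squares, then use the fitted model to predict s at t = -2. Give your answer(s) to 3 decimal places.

Normal-equation sums: Σ1 = 5, Σ1/t = 71/105, Σ1/t·1/t = 9907/22050.
Moment sums: Σs = -10, Σ1/t·s = -31/15.
Eliminating b: (9907/22050)·(row 1) − (71/105)·(row 2) gives (13151/7350)·m = (9907/22050)·(-10) − (71/105)·(-31/15) = -3792/1225, so m = -22752/13151.
Then b = ((-31/15) − (71/105)·(-22752/13151))/(9907/22050) = -26250/13151.
At t = -2: ŝ = (-22752/13151)·(1) + (-26250/13151)·(-1/2) = -9627/13151.

ŝ = -0.732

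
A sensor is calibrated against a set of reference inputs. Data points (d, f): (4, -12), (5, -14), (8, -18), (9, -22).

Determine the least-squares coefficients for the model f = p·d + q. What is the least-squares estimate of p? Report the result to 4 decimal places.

p = -1.8235

The normal system MᵀM·[p, q]ᵀ = Mᵀf is [[186, 26]; [26, 4]]·[p, q]ᵀ = [-460, -66]ᵀ.
Determinant 186·4 − 26² = 68.
p = ((-460)·4 − 26·(-66))/68 = -31/17; q = (186·(-66) − 26·(-460))/68 = -79/17.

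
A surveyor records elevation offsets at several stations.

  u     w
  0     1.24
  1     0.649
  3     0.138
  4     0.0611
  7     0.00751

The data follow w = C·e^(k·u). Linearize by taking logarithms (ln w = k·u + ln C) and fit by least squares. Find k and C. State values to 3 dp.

k = -0.738, C = 1.268

Linearized form: ln w = k·u + ln C. From the 5 transformed points,
AᵀA = [[75.0000, 15.0000]; [15.0000, 5]], rhs = [-51.7954, -9.8845]ᵀ  (here Σu = 15.0000, Σ(u)² = 75.0000, Σln w = -9.8845, Σu·ln w = -51.7954).
Solving (det = 150.0000): k = -0.73807, ln C = 0.23731, so C = exp(0.23731) = 1.26783.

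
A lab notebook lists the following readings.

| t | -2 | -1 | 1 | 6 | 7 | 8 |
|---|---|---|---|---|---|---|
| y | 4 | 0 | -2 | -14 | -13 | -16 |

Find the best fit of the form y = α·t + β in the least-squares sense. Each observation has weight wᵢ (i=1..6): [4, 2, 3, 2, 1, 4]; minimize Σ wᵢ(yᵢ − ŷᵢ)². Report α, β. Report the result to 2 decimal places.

α = -1.98, β = -0.50

Entries of AᵀWA: Σwᵢ·t·t = 398, Σwᵢ·t = 44, Σwᵢ·1 = 16.
For AᵀWy: Σwᵢ·t·y = -809, Σwᵢ·y = -95.
Determinant 398·16 − 44² = 4432.
α = ((-809)·16 − 44·(-95))/4432 = -2191/1108; β = (398·(-95) − 44·(-809))/4432 = -1107/2216.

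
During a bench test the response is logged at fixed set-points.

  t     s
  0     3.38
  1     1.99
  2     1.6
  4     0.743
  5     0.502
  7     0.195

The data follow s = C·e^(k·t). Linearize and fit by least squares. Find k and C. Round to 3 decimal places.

k = -0.393, C = 3.327

Let Y = ln s. Fitting Y = k·t + ln C by least squares:
Sums: Σt = 19.0000, Σ(t)² = 95.0000, Σln s = -0.2450, Σt·ln s = -14.4492.
Normal system: [[95.0000, 19.0000]; [19.0000, 6]]·[k, ln C]ᵀ = [-14.4492, -0.2450]ᵀ.
Slope k = (n·Σt·ln s − Σt·Σln s)/(n·Σ(t)² − (Σt)²) = (6·-14.4492 − 19.0000·-0.2450)/209.0000 = -0.39254; ln C = (Σln s − k·Σt)/n = 1.20222, so C = exp(1.20222) = 3.32748.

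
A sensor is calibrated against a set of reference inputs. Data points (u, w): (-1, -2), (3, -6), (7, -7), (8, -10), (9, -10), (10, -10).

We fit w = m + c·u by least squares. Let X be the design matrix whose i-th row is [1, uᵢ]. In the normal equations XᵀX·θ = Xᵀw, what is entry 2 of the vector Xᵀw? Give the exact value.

-335

Entry 2 ↔ basis u, so (Xᵀw)_{2} = Σᵢ (u)·wᵢ = (-1)·(-2) + (3)·(-6) + (7)·(-7) + (8)·(-10) + (9)·(-10) + (10)·(-10) = -335.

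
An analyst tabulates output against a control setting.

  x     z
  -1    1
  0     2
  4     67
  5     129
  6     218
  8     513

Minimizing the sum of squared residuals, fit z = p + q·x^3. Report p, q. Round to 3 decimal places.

p = 2.741, q = 0.997

Compute the Gram sums: Σ1 = 6, Σx^3 = 916, Σx^3·x^3 = 328522.
Right-hand side: Σz = 930, Σx^3·z = 330156.
So AᵀA·[p, q]ᵀ = Aᵀz: [[6, 916]; [916, 328522]]·[p, q]ᵀ = [930, 330156]ᵀ.
Δ = 6·328522 − 916² = 1132076.
p = (930·328522 − 916·330156)/1132076 = 775641/283019; q = (6·330156 − 916·930)/1132076 = 282264/283019.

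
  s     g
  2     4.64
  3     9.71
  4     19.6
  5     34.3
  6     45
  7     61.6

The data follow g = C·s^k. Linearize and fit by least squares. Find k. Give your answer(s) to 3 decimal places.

k = 2.114

With ln gᵢ as the transformed response and ln sᵢ as the regressor:
XᵀX = [[13.1965, 8.5252]; [8.5252, 6]], rhs = [28.2147, 18.2459]ᵀ  (here Σln s = 8.5252, Σ(ln s)² = 13.1965, Σln g = 18.2459, Σln s·ln g = 28.2147).
Slope k = (n·Σln s·ln g − Σln s·Σln g)/(n·Σ(ln s)² − (Σln s)²) = (6·28.2147 − 8.5252·18.2459)/6.5005 = 2.11359; ln C = (Σln g − k·Σln s)/n = 0.03786.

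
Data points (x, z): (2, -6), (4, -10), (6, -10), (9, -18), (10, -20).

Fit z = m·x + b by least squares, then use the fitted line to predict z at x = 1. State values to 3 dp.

ẑ = -3.839

MᵀM·[m, b]ᵀ = Mᵀz reads: 237·m + 31·b = -474;  31·m + 5·b = -64.
(Σx·x = 237, Σx = 31, Σ1 = 5, Σx·z = -474, Σz = -64.)
Eliminating b: 5·(row 1) − 31·(row 2) gives 224·m = 5·(-474) − 31·(-64) = -386, so m = -193/112.
Then b = ((-64) − 31·(-193/112))/5 = -237/112.
At x = 1: ẑ = (-193/112)·(1) + (-237/112)·(1) = -215/56.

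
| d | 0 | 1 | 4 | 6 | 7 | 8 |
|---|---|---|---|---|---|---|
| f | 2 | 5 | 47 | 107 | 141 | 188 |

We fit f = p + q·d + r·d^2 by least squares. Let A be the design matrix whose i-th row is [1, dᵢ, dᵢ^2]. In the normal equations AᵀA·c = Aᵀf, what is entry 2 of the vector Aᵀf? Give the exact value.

3326

Entry 2 ↔ basis d, so (Aᵀf)_{2} = Σᵢ (d)·fᵢ = (0)·(2) + (1)·(5) + (4)·(47) + (6)·(107) + (7)·(141) + (8)·(188) = 3326.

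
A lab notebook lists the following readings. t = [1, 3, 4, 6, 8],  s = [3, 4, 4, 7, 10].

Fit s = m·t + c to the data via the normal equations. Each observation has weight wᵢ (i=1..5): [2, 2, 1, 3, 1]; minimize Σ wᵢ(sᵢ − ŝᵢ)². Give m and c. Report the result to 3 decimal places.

Entries of XᵀWX: Σwᵢ·t·t = 208, Σwᵢ·t = 38, Σwᵢ·1 = 9.
Moment sums: Σwᵢ·t·s = 252, Σwᵢ·s = 49.
Determinant 208·9 − 38² = 428.
m = (252·9 − 38·49)/428 = 203/214; c = (208·49 − 38·252)/428 = 154/107.

m = 0.949, c = 1.439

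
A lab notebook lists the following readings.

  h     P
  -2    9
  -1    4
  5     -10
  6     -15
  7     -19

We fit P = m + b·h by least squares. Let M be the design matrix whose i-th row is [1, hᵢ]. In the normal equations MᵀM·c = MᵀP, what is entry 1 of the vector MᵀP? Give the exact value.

-31

Entry 1 ↔ basis 1, so (MᵀP)_{1} = Σᵢ Pᵢ = (1)·(9) + (1)·(4) + (1)·(-10) + (1)·(-15) + (1)·(-19) = -31.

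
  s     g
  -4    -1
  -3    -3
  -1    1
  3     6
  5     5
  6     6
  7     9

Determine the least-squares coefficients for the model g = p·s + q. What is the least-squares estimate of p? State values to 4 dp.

p = 0.9208

With design matrix A, AᵀA = [[145, 13]; [13, 7]] and Aᵀg = [154, 23]ᵀ.
det = 145·7 − 13² = 846.
p = (154·7 − 13·23)/846 = 779/846; q = (145·23 − 13·154)/846 = 1333/846.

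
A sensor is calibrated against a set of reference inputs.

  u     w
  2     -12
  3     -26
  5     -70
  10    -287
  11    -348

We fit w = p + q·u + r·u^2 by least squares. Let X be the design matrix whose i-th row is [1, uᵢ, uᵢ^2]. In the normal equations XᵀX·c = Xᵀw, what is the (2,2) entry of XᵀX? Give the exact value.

259

Row 2 ↔ basis u, column 2 ↔ basis u, so (XᵀX)_{2,2} = Σᵢ (u)·(u) = (2)·(2) + (3)·(3) + (5)·(5) + (10)·(10) + (11)·(11) = 259.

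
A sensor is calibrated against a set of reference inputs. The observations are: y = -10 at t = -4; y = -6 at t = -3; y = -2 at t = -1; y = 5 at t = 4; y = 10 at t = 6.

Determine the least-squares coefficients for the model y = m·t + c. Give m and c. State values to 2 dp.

Sums needed: Σt·t = 78, Σt = 2, Σ1 = 5.
And Σt·y = 140, Σy = -3.
Δ = 78·5 − 2² = 386.
m = (140·5 − 2·(-3))/386 = 353/193; c = (78·(-3) − 2·140)/386 = -257/193.

m = 1.83, c = -1.33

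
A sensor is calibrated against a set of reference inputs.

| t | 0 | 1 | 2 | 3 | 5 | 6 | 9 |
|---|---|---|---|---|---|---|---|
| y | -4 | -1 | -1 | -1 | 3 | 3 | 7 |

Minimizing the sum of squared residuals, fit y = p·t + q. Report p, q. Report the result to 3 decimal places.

p = 1.139, q = -3.375

Normal-equation sums: Σt·t = 156, Σt = 26, Σ1 = 7.
Moment sums: Σt·y = 90, Σy = 6.
Normal equations: [[156, 26]; [26, 7]]·[p, q]ᵀ = [90, 6]ᵀ.
Determinant 156·7 − 26² = 416.
p = (90·7 − 26·6)/416 = 237/208; q = (156·6 − 26·90)/416 = -27/8.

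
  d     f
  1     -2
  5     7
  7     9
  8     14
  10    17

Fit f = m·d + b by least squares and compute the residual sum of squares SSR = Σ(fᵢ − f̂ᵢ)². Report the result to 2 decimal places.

Sums needed: Σd·d = 239, Σd = 31, Σ1 = 5.
Moment sums: Σd·f = 378, Σf = 45.
Eliminating b: 5·(row 1) − 31·(row 2) gives 234·m = 5·378 − 31·45 = 495, so m = 55/26.
Then b = (45 − 31·(55/26))/5 = -107/26.
Residuals: 0, 7/13, -22/13, 31/26, -1/26; SSR = 119/26.

SSR = 4.58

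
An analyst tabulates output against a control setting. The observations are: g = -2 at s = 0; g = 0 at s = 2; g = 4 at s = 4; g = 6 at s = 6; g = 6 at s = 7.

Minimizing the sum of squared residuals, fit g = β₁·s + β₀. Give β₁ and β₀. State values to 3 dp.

β₁ = 1.244, β₀ = -1.927

The normal equations are: 105·β₁ + 19·β₀ = 94;  19·β₁ + 5·β₀ = 14.
(Σs·s = 105, Σs = 19, Σ1 = 5, Σs·g = 94, Σg = 14.)
Eliminating β₀: 5·(row 1) − 19·(row 2) gives 164·β₁ = 5·94 − 19·14 = 204, so β₁ = 51/41.
Then β₀ = (14 − 19·(51/41))/5 = -79/41.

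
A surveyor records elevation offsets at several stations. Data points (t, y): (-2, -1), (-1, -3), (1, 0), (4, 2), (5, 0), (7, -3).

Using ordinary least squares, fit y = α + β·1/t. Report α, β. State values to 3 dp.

α = -0.857, β = 1.539

The normal system AᵀA·[α, β]ᵀ = Aᵀy is [[6, 13/140]; [13/140, 46509/19600]]·[α, β]ᵀ = [-5, 25/7]ᵀ.
Determinant 6·(46509/19600) − (13/140)² = 55777/3920.
α = ((-5)·(46509/19600) − (13/140)·(25/7))/(55777/3920) = -47809/55777; β = (6·(25/7) − (13/140)·(-5))/(55777/3920) = 85820/55777.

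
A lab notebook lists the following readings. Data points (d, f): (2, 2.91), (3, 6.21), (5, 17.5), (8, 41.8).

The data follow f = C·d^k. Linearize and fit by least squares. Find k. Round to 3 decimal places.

Let Y = ln f. Fitting Y = k·ln d + ln C by least squares:
AᵀA = [[8.6018, 5.4806]; [5.4806, 4]], rhs = [15.1155, 9.4894]ᵀ  (here Σln d = 5.4806, Σ(ln d)² = 8.6018, Σln f = 9.4894, Σln d·ln f = 15.1155).
Slope k = (n·Σln d·ln f − Σln d·Σln f)/(n·Σ(ln d)² − (Σln d)²) = (4·15.1155 − 5.4806·9.4894)/4.3697 = 1.93469; ln C = (Σln f − k·Σln d)/n = -0.27849.

k = 1.935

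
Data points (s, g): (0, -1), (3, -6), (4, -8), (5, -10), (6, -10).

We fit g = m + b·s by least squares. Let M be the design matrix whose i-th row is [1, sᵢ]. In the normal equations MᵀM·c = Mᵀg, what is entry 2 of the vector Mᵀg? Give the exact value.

-160

Entry 2 ↔ basis s, so (Mᵀg)_{2} = Σᵢ (s)·gᵢ = (0)·(-1) + (3)·(-6) + (4)·(-8) + (5)·(-10) + (6)·(-10) = -160.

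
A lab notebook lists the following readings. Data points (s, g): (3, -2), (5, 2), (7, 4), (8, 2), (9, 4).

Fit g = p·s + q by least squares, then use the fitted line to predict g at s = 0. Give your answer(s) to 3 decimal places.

Normal-equation sums: Σs·s = 228, Σs = 32, Σ1 = 5.
For Mᵀg: Σs·g = 84, Σg = 10.
Normal equations: [[228, 32]; [32, 5]]·[p, q]ᵀ = [84, 10]ᵀ.
Determinant 228·5 − 32² = 116.
p = (84·5 − 32·10)/116 = 25/29; q = (228·10 − 32·84)/116 = -102/29.
At s = 0: ĝ = (25/29)·(0) + (-102/29)·(1) = -102/29.

ĝ = -3.517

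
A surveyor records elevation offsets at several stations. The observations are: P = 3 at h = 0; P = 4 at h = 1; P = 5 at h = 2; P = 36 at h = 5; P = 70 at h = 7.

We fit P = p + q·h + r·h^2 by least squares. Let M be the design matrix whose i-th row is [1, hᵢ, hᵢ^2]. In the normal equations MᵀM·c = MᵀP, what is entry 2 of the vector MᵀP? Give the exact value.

684

Entry 2 ↔ basis h, so (MᵀP)_{2} = Σᵢ (h)·Pᵢ = (0)·(3) + (1)·(4) + (2)·(5) + (5)·(36) + (7)·(70) = 684.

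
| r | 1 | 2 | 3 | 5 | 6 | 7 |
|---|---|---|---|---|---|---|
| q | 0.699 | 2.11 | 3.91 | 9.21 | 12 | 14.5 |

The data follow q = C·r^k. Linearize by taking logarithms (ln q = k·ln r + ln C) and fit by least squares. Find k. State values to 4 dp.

Linearized form: ln q = k·ln r + ln C. From the 6 transformed points,
Sums: Σln r = 7.1389, Σ(ln r)² = 11.2747, Σln q = 9.1315, Σln r·ln q = 15.2450.
Normal system: [[11.2747, 7.1389]; [7.1389, 6]]·[k, ln C]ᵀ = [15.2450, 9.1315]ᵀ.
Solving (det = 16.6845): k = 1.57521, ln C = -0.35229.

k = 1.5752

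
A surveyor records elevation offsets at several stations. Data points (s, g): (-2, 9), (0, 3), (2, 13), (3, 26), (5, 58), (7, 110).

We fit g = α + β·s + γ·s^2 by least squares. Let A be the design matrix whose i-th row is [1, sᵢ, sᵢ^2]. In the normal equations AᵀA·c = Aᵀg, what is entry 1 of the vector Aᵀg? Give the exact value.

Entry 1 ↔ basis 1, so (Aᵀg)_{1} = Σᵢ gᵢ = (1)·(9) + (1)·(3) + (1)·(13) + (1)·(26) + (1)·(58) + (1)·(110) = 219.

219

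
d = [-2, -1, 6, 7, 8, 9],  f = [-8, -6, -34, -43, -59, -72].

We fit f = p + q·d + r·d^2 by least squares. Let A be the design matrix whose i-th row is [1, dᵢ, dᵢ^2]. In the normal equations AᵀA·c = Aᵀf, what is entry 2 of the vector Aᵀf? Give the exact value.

Entry 2 ↔ basis d, so (Aᵀf)_{2} = Σᵢ (d)·fᵢ = (-2)·(-8) + (-1)·(-6) + (6)·(-34) + (7)·(-43) + (8)·(-59) + (9)·(-72) = -1603.

-1603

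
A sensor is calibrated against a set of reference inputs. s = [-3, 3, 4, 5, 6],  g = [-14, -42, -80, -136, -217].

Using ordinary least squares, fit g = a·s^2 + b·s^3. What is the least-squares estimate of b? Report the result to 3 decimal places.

b = -0.496

Setting ∂/∂a … = 0 gives: 2339·a + 11925·b = -12996;  11925·a + 67835·b = -69748.
(Σs^2·s^2 = 2339, Σs^2·s^3 = 11925, Σs^3·s^3 = 67835, Σs^2·g = -12996, Σs^3·g = -69748.)
Δ = 2339·67835 − 11925² = 16460440.
a = ((-12996)·67835 − 11925·(-69748))/16460440 = -1245969/411511; b = (2339·(-69748) − 11925·(-12996))/16460440 = -1020409/2057555.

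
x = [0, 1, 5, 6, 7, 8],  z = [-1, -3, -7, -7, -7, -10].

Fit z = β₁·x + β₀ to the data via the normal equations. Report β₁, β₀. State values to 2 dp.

Forming MᵀM = [[175, 27]; [27, 6]] and Mᵀz = [-209, -35]ᵀ gives MᵀM·[β₁, β₀]ᵀ = Mᵀz.
Determinant 175·6 − 27² = 321.
β₁ = ((-209)·6 − 27·(-35))/321 = -103/107; β₀ = (175·(-35) − 27·(-209))/321 = -482/321.

β₁ = -0.96, β₀ = -1.50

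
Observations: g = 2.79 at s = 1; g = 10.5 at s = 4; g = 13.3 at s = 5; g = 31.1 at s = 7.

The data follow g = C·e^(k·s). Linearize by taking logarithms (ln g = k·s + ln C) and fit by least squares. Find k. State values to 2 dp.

k = 0.40

Linearized form: ln g = k·s + ln C. From the 4 transformed points,
AᵀA = [[91.0000, 17.0000]; [17.0000, 4]], rhs = [47.4308, 9.4024]ᵀ  (here Σs = 17.0000, Σ(s)² = 91.0000, Σln g = 9.4024, Σs·ln g = 47.4308).
Δ = 91.0000·4 − (17.0000)² = 75.0000; k = (47.4308·4 − 17.0000·9.4024)/75.0000 = 0.39844, ln C = (91.0000·9.4024 − 17.0000·47.4308)/75.0000 = 0.65725.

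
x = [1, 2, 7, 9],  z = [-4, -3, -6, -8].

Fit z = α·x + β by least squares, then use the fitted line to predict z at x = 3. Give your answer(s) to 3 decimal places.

AᵀA·[α, β]ᵀ = Aᵀz reads: 135·α + 19·β = -124;  19·α + 4·β = -21.
(Σx·x = 135, Σx = 19, Σ1 = 4, Σx·z = -124, Σz = -21.)
det = 135·4 − 19² = 179.
α = ((-124)·4 − 19·(-21))/179 = -97/179; β = (135·(-21) − 19·(-124))/179 = -479/179.
At x = 3: ẑ = (-97/179)·(3) + (-479/179)·(1) = -770/179.

ẑ = -4.302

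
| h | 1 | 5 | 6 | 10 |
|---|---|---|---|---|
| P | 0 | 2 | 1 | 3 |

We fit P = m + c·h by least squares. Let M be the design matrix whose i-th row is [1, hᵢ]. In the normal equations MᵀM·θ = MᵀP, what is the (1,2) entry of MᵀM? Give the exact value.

Row 1 ↔ basis 1, column 2 ↔ basis h, so (MᵀM)_{1,2} = Σᵢ h = (1)·(1) + (1)·(5) + (1)·(6) + (1)·(10) = 22.

22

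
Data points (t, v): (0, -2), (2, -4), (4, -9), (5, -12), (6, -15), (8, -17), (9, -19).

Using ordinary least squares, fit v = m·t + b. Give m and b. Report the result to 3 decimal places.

m = -2.007, b = -1.394

Compute the Gram sums: Σt·t = 226, Σt = 34, Σ1 = 7.
Moment sums: Σt·v = -501, Σv = -78.
Normal equations: [[226, 34]; [34, 7]]·[m, b]ᵀ = [-501, -78]ᵀ.
Eliminating b: 7·(row 1) − 34·(row 2) gives 426·m = 7·(-501) − 34·(-78) = -855, so m = -285/142.
Then b = ((-78) − 34·(-285/142))/7 = -99/71.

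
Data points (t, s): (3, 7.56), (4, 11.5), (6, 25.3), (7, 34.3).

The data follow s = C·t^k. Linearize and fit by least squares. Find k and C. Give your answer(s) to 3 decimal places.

k = 1.805, C = 1.000

With ln sᵢ as the transformed response and ln tᵢ as the regressor:
XᵀX = [[10.1257, 6.2226]; [6.2226, 4]], rhs = [18.2761, 11.2312]ᵀ  (here Σln t = 6.2226, Σ(ln t)² = 10.1257, Σln s = 11.2312, Σln t·ln s = 18.2761).
Δ = 10.1257·4 − (6.2226)² = 1.7825; k = (18.2761·4 − 6.2226·11.2312)/1.7825 = 1.80506, ln C = (10.1257·11.2312 − 6.2226·18.2761)/1.7825 = -0.00024, so C = exp(-0.00024) = 0.99976.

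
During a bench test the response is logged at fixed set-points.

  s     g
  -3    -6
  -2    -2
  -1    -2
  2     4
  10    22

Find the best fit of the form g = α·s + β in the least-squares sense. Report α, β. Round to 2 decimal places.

α = 2.10, β = 0.68

With design matrix M, MᵀM = [[118, 6]; [6, 5]] and Mᵀg = [252, 16]ᵀ.
Eliminating β: 5·(row 1) − 6·(row 2) gives 554·α = 5·252 − 6·16 = 1164, so α = 582/277.
Then β = (16 − 6·(582/277))/5 = 188/277.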